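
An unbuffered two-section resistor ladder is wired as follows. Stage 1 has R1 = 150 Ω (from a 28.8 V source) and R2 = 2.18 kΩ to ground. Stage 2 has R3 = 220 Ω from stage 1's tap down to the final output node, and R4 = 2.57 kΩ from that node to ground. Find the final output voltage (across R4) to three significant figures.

V_out ≈ 23.6 V

Stage 2 presents R3+R4 = 2790 Ω as a load on stage 1's tap.
Stage 1's lower leg becomes R2‖(R3+R4) = 1224 Ω, so V_mid = 28.8 × 1224/1374 = 25.66 V.
Stage 2 is itself unloaded: V_out = V_mid × R4/(R3+R4) = 25.66 × 2570/2790 = 23.6 V.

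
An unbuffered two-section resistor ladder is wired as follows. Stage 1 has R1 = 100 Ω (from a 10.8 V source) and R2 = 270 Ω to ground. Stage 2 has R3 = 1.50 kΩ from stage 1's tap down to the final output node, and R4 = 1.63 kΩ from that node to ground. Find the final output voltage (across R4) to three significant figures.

V_out ≈ 4.01 V

Stage 2 presents R3+R4 = 3130 Ω as a load on stage 1's tap.
Stage 1's lower leg becomes R2‖(R3+R4) = 248.6 Ω, so V_mid = 10.8 × 248.6/348.6 = 7.702 V.
Stage 2 is itself unloaded: V_out = V_mid × R4/(R3+R4) = 7.702 × 1630/3130 = 4.01 V.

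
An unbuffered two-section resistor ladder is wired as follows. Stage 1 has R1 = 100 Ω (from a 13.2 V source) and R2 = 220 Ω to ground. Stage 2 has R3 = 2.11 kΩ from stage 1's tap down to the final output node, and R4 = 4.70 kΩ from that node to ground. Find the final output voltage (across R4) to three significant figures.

Stage 2 presents R3+R4 = 6810 Ω as a load on stage 1's tap.
Stage 1's lower leg becomes R2‖(R3+R4) = 213.1 Ω, so V_mid = 13.2 × 213.1/313.1 = 8.984 V.
Stage 2 is itself unloaded: V_out = V_mid × R4/(R3+R4) = 8.984 × 4700/6810 = 6.20 V.

V_out ≈ 6.20 V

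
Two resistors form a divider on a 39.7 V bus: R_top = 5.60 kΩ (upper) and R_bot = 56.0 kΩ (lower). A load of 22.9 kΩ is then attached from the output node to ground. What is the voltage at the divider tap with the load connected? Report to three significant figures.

V_out ≈ 29.5 V

The load sits in parallel with R_bot: R_bot‖R_L = (56.0 × 22.9) / (56.0 + 22.9) = 16.25 kΩ.
V_out = 39.7 × 16.25 / (5.60 + 16.25) = 39.7 × 16.25/21.85 = 29.5 V.
(Unloaded it would have been 36.1 V.)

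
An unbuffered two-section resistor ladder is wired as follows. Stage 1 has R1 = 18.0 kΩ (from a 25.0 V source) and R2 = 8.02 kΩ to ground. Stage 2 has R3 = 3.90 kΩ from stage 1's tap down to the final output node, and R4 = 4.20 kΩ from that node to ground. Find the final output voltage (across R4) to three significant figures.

V_out ≈ 2.37 V

Stage 2 presents R3+R4 = 8.100 kΩ as a load on stage 1's tap.
Stage 1's lower leg becomes R2‖(R3+R4) = 4.030 kΩ, so V_mid = 25.0 × 4.030/22.03 = 4.573 V.
Stage 2 is itself unloaded: V_out = V_mid × R4/(R3+R4) = 4.573 × 4.20/8.100 = 2.37 V.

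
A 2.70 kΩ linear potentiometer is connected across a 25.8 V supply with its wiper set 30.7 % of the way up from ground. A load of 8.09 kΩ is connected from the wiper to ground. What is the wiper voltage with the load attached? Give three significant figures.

V ≈ 7.40 V

The wiper splits the pot into (1−α)R = 1871 Ω above and αR = 828.9 Ω below.
Lower section ‖ load = 751.9 Ω.
V_wiper = 25.8 × 751.9/(1871 + 751.9) = 7.40 V.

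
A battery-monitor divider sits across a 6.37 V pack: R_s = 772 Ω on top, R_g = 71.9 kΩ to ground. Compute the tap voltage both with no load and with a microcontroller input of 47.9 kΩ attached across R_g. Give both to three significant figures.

Unloaded: 6.30 V; loaded: 6.20 V

Open-circuit: V = 6.37 × 71900/(772 + 71900) = 6.30 V.
With the load, R_g becomes R_g‖R_L = 28750 Ω, so V = 6.37 × 28750/29520 = 6.20 V.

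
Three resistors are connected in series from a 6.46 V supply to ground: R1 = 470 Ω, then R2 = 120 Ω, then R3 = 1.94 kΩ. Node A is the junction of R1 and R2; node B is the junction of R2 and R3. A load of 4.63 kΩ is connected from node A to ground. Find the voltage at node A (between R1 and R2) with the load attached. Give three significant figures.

V ≈ 4.86 V

Below node A the series string R2+R3 = 2060 Ω sits in parallel with the 4630 Ω load: 1426 Ω.
V_A = 6.46 × 1426/(470 + 1426) = 4.86 V.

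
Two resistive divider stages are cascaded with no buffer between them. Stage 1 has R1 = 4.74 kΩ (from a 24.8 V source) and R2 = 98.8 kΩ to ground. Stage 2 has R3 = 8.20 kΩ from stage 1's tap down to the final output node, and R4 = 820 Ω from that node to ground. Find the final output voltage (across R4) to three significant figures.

Stage 2 presents R3+R4 = 9020 Ω as a load on stage 1's tap.
Stage 1's lower leg becomes R2‖(R3+R4) = 8265 Ω, so V_mid = 24.8 × 8265/13010 = 15.76 V.
Stage 2 is itself unloaded: V_out = V_mid × R4/(R3+R4) = 15.76 × 820/9020 = 1.43 V.

V_out ≈ 1.43 V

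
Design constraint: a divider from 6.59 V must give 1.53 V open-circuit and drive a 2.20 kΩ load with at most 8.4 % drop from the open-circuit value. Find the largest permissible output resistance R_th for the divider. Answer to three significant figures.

Loading drop = R_th/(R_th + R_L) ≤ 0.0840, so R_th ≤ R_L · ε/(1−ε) = 2.20 kΩ × 0.0840/0.9160 = 202 Ω.

R_th ≤ 202 Ω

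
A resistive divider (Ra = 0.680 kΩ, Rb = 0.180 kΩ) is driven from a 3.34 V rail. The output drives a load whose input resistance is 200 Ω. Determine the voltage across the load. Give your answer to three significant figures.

V_out ≈ 0.408 V

The load sits in parallel with Rb: Rb‖R_L = (180 × 200) / (180 + 200) = 94.74 Ω.
V_out = 3.34 × 94.74 / (680 + 94.74) = 3.34 × 94.74/774.7 = 0.408 V.
(Unloaded it would have been 0.699 V.)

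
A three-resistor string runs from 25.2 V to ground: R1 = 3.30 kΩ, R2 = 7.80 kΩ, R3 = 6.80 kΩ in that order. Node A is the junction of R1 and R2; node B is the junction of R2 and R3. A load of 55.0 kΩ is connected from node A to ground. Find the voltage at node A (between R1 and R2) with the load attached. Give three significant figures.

Below node A the series string R2+R3 = 14.60 kΩ sits in parallel with the 55.0 kΩ load: 11.54 kΩ.
V_A = 25.2 × 11.54/(3.30 + 11.54) = 19.6 V.

V ≈ 19.6 V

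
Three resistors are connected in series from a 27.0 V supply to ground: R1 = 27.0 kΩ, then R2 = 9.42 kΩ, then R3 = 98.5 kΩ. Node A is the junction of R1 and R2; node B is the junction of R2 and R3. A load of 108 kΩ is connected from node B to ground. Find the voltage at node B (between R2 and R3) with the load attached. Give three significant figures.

V ≈ 15.8 V

At node B, R3 is in parallel with the load: R3‖R_L = 51.52 kΩ.
Below node A the resistance is R2 + (R3‖R_L) = 60.94 kΩ, so V_A = 27.0 × 60.94/87.94 = 18.71 V.
Then V_B = V_A × (R3‖R_L)/(R2 + R3‖R_L) = 18.71 × 51.52/60.94 = 15.8 V.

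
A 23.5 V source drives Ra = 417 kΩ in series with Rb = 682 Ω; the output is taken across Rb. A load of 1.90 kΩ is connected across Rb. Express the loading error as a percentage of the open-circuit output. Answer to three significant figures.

26.4 %

Unloaded V = 23.5 × 682/417700 = 0.03837 V.
Loaded: Rb‖R_L = 501.9 Ω, giving V = 23.5 × 501.9/417500 = 0.02825 V.
Drop = (0.03837 − 0.02825) / 0.03837 = 26.4 %.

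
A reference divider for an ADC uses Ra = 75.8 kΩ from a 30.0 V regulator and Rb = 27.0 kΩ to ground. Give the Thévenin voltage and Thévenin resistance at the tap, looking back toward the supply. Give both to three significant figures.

V_th is the open-circuit tap voltage: 30.0 × 27.0/(75.8 + 27.0) = 7.88 V.
With the supply zeroed, Ra and Rb appear in parallel from the tap: R_th = Ra‖Rb = (75.8 × 27.0)/102.8 = 19.9 kΩ.

V_th = 7.88 V, R_th = 19.9 kΩ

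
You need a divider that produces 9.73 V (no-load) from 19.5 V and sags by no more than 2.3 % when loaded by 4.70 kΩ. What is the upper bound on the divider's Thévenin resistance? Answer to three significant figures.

Loading drop = R_th/(R_th + R_L) ≤ 0.0230, so R_th ≤ R_L · ε/(1−ε) = 4.70 kΩ × 0.0230/0.9770 = 111 Ω.
(Any R1, R2 with R2/(R1+R2) = 0.499 and R1‖R2 ≤ 111 Ω will meet the spec.)

R_th ≤ 111 Ω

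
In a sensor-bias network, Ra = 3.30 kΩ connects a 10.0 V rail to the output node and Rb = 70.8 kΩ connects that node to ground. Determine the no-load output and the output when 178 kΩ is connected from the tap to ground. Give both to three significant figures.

Unloaded: 9.55 V; loaded: 9.39 V

Open-circuit: V = 10.0 × 70.8/(3.30 + 70.8) = 9.55 V.
With the load, Rb becomes Rb‖R_L = 50.65 kΩ, so V = 10.0 × 50.65/53.95 = 9.39 V.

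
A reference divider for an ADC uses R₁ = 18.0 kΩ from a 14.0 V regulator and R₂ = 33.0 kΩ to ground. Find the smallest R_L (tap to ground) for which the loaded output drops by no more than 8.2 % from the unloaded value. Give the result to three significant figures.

R_L(min) ≈ 130 kΩ

Output resistance R_th = R₁‖R₂ = (18.0 × 33.0)/51.00 = 11.65 kΩ.
The fractional drop is R_th/(R_th + R_L); requiring this ≤ 0.0820 gives R_L ≥ R_th(1/0.0820 − 1) = 11.65 × 11.20 = 130 kΩ.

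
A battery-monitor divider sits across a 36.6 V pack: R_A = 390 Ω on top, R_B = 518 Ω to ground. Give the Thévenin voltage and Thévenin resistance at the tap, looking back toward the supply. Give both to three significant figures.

V_th = 20.9 V, R_th = 222 Ω

V_th is the open-circuit tap voltage: 36.6 × 518/(390 + 518) = 20.9 V.
With the supply zeroed, R_A and R_B appear in parallel from the tap: R_th = R_A‖R_B = (390 × 518)/908.0 = 222 Ω.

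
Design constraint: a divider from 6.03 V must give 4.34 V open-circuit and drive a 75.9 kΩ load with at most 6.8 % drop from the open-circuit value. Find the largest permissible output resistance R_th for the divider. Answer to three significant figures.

Loading drop = R_th/(R_th + R_L) ≤ 0.0680, so R_th ≤ R_L · ε/(1−ε) = 75.9 kΩ × 0.0680/0.9320 = 5.54 kΩ.

R_th ≤ 5.54 kΩ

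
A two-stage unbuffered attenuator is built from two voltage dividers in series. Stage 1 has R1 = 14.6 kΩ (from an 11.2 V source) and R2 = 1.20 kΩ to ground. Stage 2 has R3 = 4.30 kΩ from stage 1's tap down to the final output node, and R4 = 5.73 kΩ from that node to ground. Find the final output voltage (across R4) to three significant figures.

V_out ≈ 0.438 V

Stage 2 presents R3+R4 = 10.03 kΩ as a load on stage 1's tap.
Stage 1's lower leg becomes R2‖(R3+R4) = 1.072 kΩ, so V_mid = 11.2 × 1.072/15.67 = 0.7660 V.
Stage 2 is itself unloaded: V_out = V_mid × R4/(R3+R4) = 0.7660 × 5.73/10.03 = 0.438 V.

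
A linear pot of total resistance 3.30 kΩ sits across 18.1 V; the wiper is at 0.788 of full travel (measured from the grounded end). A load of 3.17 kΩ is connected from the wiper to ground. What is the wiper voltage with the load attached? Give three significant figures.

The wiper splits the pot into (1−α)R = 699.6 Ω above and αR = 2600 Ω below.
Lower section ‖ load = 1429 Ω.
V_wiper = 18.1 × 1429/(699.6 + 1429) = 12.1 V.

V ≈ 12.1 V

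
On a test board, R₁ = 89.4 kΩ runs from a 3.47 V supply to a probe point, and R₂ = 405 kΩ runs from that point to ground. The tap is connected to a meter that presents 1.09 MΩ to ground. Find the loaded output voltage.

V_out ≈ 2.66 V

The load sits in parallel with R₂: R₂‖R_L = (405 × 1090) / (405 + 1090) = 295.3 kΩ.
V_out = 3.47 × 295.3 / (89.4 + 295.3) = 3.47 × 295.3/384.7 = 2.66 V.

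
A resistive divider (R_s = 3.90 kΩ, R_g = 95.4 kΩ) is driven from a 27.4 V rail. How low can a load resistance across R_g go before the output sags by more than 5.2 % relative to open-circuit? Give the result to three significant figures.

R_L(min) ≈ 68.3 kΩ

Output resistance R_th = R_s‖R_g = (3.90 × 95.4)/99.30 = 3.747 kΩ.
The fractional drop is R_th/(R_th + R_L); requiring this ≤ 0.0520 gives R_L ≥ R_th(1/0.0520 − 1) = 3.747 × 18.23 = 68.3 kΩ.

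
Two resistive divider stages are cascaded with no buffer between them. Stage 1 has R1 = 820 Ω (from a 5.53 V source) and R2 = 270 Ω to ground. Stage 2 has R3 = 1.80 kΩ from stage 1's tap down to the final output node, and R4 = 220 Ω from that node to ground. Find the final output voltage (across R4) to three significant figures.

Stage 2 presents R3+R4 = 2020 Ω as a load on stage 1's tap.
Stage 1's lower leg becomes R2‖(R3+R4) = 238.2 Ω, so V_mid = 5.53 × 238.2/1058 = 1.245 V.
Stage 2 is itself unloaded: V_out = V_mid × R4/(R3+R4) = 1.245 × 220/2020 = 0.136 V.

V_out ≈ 0.136 V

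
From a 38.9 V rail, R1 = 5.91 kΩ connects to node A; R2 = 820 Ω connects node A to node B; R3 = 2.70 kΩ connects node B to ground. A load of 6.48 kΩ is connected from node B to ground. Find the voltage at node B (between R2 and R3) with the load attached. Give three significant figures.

V ≈ 8.58 V

At node B, R3 is in parallel with the load: R3‖R_L = 1906 Ω.
Below node A the resistance is R2 + (R3‖R_L) = 2726 Ω, so V_A = 38.9 × 2726/8636 = 12.28 V.
Then V_B = V_A × (R3‖R_L)/(R2 + R3‖R_L) = 12.28 × 1906/2726 = 8.58 V.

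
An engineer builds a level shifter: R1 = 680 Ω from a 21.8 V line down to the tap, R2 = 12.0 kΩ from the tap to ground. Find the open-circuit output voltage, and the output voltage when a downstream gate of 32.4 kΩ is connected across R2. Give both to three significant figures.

Unloaded: 20.6 V; loaded: 20.2 V

Open-circuit: V = 21.8 × 12000/(680 + 12000) = 20.6 V.
With the load, R2 becomes R2‖R_L = 8757 Ω, so V = 21.8 × 8757/9437 = 20.2 V.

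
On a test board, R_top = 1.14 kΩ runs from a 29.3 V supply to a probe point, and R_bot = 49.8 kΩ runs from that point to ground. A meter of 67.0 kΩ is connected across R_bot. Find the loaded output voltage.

V_out ≈ 28.2 V

The load sits in parallel with R_bot: R_bot‖R_L = (49.8 × 67.0) / (49.8 + 67.0) = 28.57 kΩ.
V_out = 29.3 × 28.57 / (1.14 + 28.57) = 29.3 × 28.57/29.71 = 28.2 V.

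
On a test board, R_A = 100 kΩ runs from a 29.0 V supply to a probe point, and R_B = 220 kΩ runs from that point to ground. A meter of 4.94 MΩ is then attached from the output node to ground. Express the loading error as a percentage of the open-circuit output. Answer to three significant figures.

1.37 %

The divider's output (Thévenin) resistance is R_A‖R_B = 68.75 kΩ.
Fractional drop under load = R_th/(R_th + R_L) = 68.75 / (68.75 + 4940) = 0.01373.
So the output falls by 1.37 %.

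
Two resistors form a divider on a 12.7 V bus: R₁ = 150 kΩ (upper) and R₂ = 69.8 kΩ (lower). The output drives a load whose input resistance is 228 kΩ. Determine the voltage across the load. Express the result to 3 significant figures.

V_out ≈ 3.34 V

The load sits in parallel with R₂: R₂‖R_L = (69.8 × 228) / (69.8 + 228) = 53.44 kΩ.
V_out = 12.7 × 53.44 / (150 + 53.44) = 12.7 × 53.44/203.4 = 3.34 V.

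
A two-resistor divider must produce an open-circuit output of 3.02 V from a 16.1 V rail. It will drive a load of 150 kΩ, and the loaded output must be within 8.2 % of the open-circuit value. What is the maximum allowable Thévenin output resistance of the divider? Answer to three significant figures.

R_th ≤ 13.4 kΩ

Loading drop = R_th/(R_th + R_L) ≤ 0.0820, so R_th ≤ R_L · ε/(1−ε) = 150 kΩ × 0.0820/0.9180 = 13.4 kΩ.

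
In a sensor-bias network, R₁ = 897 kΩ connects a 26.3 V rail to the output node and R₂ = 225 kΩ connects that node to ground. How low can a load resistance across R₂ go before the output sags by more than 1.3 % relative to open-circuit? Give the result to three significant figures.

R_L(min) ≈ 13.7 MΩ

Output resistance R_th = R₁‖R₂ = (897 × 225)/1122 = 179.9 kΩ.
The fractional drop is R_th/(R_th + R_L); requiring this ≤ 0.0130 gives R_L ≥ R_th(1/0.0130 − 1) = 179.9 × 75.92 = 13.7 MΩ.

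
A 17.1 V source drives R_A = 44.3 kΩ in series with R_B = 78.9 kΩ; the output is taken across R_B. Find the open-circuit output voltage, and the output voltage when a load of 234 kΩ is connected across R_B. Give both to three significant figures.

Unloaded: 11.0 V; loaded: 9.77 V

Open-circuit: V = 17.1 × 78.9/(44.3 + 78.9) = 11.0 V.
With the load, R_B becomes R_B‖R_L = 59.00 kΩ, so V = 17.1 × 59.00/103.3 = 9.77 V.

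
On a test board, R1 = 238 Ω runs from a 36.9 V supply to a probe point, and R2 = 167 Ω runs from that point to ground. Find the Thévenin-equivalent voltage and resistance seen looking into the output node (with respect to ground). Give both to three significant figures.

V_th is the open-circuit tap voltage: 36.9 × 167/(238 + 167) = 15.2 V.
With the supply zeroed, R1 and R2 appear in parallel from the tap: R_th = R1‖R2 = (238 × 167)/405.0 = 98.1 Ω.

V_th = 15.2 V, R_th = 98.1 Ω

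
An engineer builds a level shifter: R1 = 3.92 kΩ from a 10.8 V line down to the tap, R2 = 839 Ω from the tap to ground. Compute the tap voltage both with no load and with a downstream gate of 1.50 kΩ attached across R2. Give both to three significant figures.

Open-circuit: V = 10.8 × 839/(3920 + 839) = 1.90 V.
With the load, R2 becomes R2‖R_L = 538.1 Ω, so V = 10.8 × 538.1/4458 = 1.30 V.

Unloaded: 1.90 V; loaded: 1.30 V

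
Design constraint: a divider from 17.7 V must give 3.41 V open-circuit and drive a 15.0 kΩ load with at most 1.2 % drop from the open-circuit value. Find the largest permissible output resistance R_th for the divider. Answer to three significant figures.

Loading drop = R_th/(R_th + R_L) ≤ 0.0120, so R_th ≤ R_L · ε/(1−ε) = 15.0 kΩ × 0.0120/0.9880 = 182 Ω.
(Any R1, R2 with R2/(R1+R2) = 0.193 and R1‖R2 ≤ 182 Ω will meet the spec.)

R_th ≤ 182 Ω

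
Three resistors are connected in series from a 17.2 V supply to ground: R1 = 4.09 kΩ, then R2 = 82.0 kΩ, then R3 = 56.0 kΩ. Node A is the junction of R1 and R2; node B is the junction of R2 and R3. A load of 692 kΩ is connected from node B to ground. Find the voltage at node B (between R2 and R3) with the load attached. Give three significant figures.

V ≈ 6.46 V

At node B, R3 is in parallel with the load: R3‖R_L = 51.81 kΩ.
Below node A the resistance is R2 + (R3‖R_L) = 133.8 kΩ, so V_A = 17.2 × 133.8/137.9 = 16.69 V.
Then V_B = V_A × (R3‖R_L)/(R2 + R3‖R_L) = 16.69 × 51.81/133.8 = 6.46 V.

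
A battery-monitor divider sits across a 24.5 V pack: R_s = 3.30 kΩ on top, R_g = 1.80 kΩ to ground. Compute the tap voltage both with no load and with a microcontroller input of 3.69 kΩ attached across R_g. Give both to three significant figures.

Open-circuit: V = 24.5 × 1.80/(3.30 + 1.80) = 8.65 V.
With the load, R_g becomes R_g‖R_L = 1.210 kΩ, so V = 24.5 × 1.210/4.510 = 6.57 V.

Unloaded: 8.65 V; loaded: 6.57 V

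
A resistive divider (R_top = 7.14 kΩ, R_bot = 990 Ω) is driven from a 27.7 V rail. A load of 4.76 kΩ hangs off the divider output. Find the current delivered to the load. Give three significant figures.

R_bot‖R_L = 819.5 Ω; V_out = 27.7 × 819.5/7960 = 2.852 V.
I_L = V_out / R_L = 2.852 / 4.76 kΩ = 0.599 mA.

I_L ≈ 0.599 mA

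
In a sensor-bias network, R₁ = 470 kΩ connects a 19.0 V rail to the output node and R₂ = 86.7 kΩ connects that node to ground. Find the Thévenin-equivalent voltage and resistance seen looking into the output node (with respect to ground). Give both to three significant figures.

V_th is the open-circuit tap voltage: 19.0 × 86.7/(470 + 86.7) = 2.96 V.
With the supply zeroed, R₁ and R₂ appear in parallel from the tap: R_th = R₁‖R₂ = (470 × 86.7)/556.7 = 73.2 kΩ.

V_th = 2.96 V, R_th = 73.2 kΩ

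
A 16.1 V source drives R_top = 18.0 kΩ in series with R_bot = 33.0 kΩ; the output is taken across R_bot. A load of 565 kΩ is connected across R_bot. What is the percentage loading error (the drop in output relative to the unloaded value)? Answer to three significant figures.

The divider's output (Thévenin) resistance is R_top‖R_bot = 11.65 kΩ.
Fractional drop under load = R_th/(R_th + R_L) = 11.65 / (11.65 + 565) = 0.02020.
So the output falls by 2.02 %.

2.02 %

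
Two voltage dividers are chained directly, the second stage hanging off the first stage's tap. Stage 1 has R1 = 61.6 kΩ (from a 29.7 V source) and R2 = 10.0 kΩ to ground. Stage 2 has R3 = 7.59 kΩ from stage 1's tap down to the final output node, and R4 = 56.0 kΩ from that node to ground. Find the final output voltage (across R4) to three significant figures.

Stage 2 presents R3+R4 = 63.59 kΩ as a load on stage 1's tap.
Stage 1's lower leg becomes R2‖(R3+R4) = 8.641 kΩ, so V_mid = 29.7 × 8.641/70.24 = 3.654 V.
Stage 2 is itself unloaded: V_out = V_mid × R4/(R3+R4) = 3.654 × 56.0/63.59 = 3.22 V.

V_out ≈ 3.22 V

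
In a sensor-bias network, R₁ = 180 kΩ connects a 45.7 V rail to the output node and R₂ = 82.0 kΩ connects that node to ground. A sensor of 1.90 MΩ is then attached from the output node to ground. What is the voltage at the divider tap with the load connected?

The load sits in parallel with R₂: R₂‖R_L = (82.0 × 1900) / (82.0 + 1900) = 78.61 kΩ.
V_out = 45.7 × 78.61 / (180 + 78.61) = 45.7 × 78.61/258.6 = 13.9 V.

V_out ≈ 13.9 V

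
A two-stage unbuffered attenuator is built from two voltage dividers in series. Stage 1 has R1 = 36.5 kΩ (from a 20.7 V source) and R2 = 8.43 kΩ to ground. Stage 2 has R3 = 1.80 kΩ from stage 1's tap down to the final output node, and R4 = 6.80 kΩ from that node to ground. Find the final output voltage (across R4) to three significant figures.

Stage 2 presents R3+R4 = 8.600 kΩ as a load on stage 1's tap.
Stage 1's lower leg becomes R2‖(R3+R4) = 4.257 kΩ, so V_mid = 20.7 × 4.257/40.76 = 2.162 V.
Stage 2 is itself unloaded: V_out = V_mid × R4/(R3+R4) = 2.162 × 6.80/8.600 = 1.71 V.

V_out ≈ 1.71 V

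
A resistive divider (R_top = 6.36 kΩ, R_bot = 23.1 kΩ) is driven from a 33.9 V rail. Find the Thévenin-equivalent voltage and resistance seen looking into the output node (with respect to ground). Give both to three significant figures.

V_th = 26.6 V, R_th = 4.99 kΩ

V_th is the open-circuit tap voltage: 33.9 × 23.1/(6.36 + 23.1) = 26.6 V.
With the supply zeroed, R_top and R_bot appear in parallel from the tap: R_th = R_top‖R_bot = (6.36 × 23.1)/29.46 = 4.99 kΩ.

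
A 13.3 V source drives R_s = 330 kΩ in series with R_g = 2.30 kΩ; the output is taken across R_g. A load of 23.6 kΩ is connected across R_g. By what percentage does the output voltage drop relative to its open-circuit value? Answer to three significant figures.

Unloaded V = 13.3 × 2.30/332.3 = 0.092055 V.
Loaded: R_g‖R_L = 2.096 kΩ, giving V = 13.3 × 2.096/332.1 = 0.083932 V.
Drop = (0.092055 − 0.083932) / 0.092055 = 8.82 %.

8.82 %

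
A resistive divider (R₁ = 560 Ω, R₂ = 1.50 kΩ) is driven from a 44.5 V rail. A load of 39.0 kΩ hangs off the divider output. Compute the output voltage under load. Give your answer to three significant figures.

V_out ≈ 32.1 V

The load sits in parallel with R₂: R₂‖R_L = (1500 × 39000) / (1500 + 39000) = 1444 Ω.
V_out = 44.5 × 1444 / (560 + 1444) = 44.5 × 1444/2004 = 32.1 V.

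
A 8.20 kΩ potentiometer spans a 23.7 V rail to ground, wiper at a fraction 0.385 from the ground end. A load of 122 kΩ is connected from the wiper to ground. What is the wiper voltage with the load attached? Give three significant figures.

V ≈ 8.98 V

The wiper splits the pot into (1−α)R = 5.043 kΩ above and αR = 3.157 kΩ below.
Lower section ‖ load = 3.077 kΩ.
V_wiper = 23.7 × 3.077/(5.043 + 3.077) = 8.98 V.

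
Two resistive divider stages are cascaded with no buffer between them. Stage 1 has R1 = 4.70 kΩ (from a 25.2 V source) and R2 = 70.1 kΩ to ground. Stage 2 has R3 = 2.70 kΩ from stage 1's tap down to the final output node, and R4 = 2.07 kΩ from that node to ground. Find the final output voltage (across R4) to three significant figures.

Stage 2 presents R3+R4 = 4.770 kΩ as a load on stage 1's tap.
Stage 1's lower leg becomes R2‖(R3+R4) = 4.466 kΩ, so V_mid = 25.2 × 4.466/9.166 = 12.28 V.
Stage 2 is itself unloaded: V_out = V_mid × R4/(R3+R4) = 12.28 × 2.07/4.770 = 5.33 V.

V_out ≈ 5.33 V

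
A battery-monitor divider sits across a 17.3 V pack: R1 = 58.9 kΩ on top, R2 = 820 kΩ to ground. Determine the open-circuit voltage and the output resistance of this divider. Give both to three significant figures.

V_th = 16.1 V, R_th = 55.0 kΩ

V_th is the open-circuit tap voltage: 17.3 × 820/(58.9 + 820) = 16.1 V.
With the supply zeroed, R1 and R2 appear in parallel from the tap: R_th = R1‖R2 = (58.9 × 820)/878.9 = 55.0 kΩ.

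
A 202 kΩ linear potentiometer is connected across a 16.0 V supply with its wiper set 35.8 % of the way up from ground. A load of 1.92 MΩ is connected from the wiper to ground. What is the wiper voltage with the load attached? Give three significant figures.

The wiper splits the pot into (1−α)R = 129.7 kΩ above and αR = 72.32 kΩ below.
Lower section ‖ load = 69.69 kΩ.
V_wiper = 16.0 × 69.69/(129.7 + 69.69) = 5.59 V.

V ≈ 5.59 V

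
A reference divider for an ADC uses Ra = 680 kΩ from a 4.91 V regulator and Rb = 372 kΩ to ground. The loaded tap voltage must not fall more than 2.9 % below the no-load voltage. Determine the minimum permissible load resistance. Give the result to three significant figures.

R_L(min) ≈ 8.05 MΩ

Output resistance R_th = Ra‖Rb = (680 × 372)/1052 = 240.5 kΩ.
The fractional drop is R_th/(R_th + R_L); requiring this ≤ 0.0290 gives R_L ≥ R_th(1/0.0290 − 1) = 240.5 × 33.48 = 8.05 MΩ.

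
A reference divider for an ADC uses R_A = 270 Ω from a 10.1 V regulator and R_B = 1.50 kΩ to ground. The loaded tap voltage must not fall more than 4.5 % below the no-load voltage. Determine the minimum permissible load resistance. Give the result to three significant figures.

Output resistance R_th = R_A‖R_B = (270 × 1500)/1770 = 228.8 Ω.
The fractional drop is R_th/(R_th + R_L); requiring this ≤ 0.0450 gives R_L ≥ R_th(1/0.0450 − 1) = 228.8 × 21.22 = 4.86 kΩ.

R_L(min) ≈ 4.86 kΩ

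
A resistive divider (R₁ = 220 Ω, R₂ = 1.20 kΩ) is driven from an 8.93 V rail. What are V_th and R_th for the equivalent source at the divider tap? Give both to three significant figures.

V_th is the open-circuit tap voltage: 8.93 × 1200/(220 + 1200) = 7.55 V.
With the supply zeroed, R₁ and R₂ appear in parallel from the tap: R_th = R₁‖R₂ = (220 × 1200)/1420 = 186 Ω.

V_th = 7.55 V, R_th = 186 Ω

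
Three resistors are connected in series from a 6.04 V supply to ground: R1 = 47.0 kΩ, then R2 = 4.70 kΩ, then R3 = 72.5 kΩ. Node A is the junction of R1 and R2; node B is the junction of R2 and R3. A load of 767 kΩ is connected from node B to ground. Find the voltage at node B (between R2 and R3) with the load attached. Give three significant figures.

V ≈ 3.39 V

At node B, R3 is in parallel with the load: R3‖R_L = 66.24 kΩ.
Below node A the resistance is R2 + (R3‖R_L) = 70.94 kΩ, so V_A = 6.04 × 70.94/117.9 = 3.633 V.
Then V_B = V_A × (R3‖R_L)/(R2 + R3‖R_L) = 3.633 × 66.24/70.94 = 3.39 V.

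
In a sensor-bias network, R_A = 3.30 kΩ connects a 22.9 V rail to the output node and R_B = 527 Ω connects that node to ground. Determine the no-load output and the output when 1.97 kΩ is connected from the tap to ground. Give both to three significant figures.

Unloaded: 3.15 V; loaded: 2.56 V

Open-circuit: V = 22.9 × 527/(3300 + 527) = 3.15 V.
With the load, R_B becomes R_B‖R_L = 415.8 Ω, so V = 22.9 × 415.8/3716 = 2.56 V.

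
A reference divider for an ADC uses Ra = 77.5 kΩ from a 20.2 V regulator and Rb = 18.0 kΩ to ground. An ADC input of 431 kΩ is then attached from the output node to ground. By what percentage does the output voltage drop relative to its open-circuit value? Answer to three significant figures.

The divider's output (Thévenin) resistance is Ra‖Rb = 14.61 kΩ.
Fractional drop under load = R_th/(R_th + R_L) = 14.61 / (14.61 + 431) = 0.03278.
So the output falls by 3.28 %.

3.28 %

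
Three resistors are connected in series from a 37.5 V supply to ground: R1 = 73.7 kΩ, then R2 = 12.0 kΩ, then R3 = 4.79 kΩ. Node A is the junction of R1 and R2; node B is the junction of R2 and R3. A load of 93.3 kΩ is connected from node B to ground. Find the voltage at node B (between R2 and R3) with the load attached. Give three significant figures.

At node B, R3 is in parallel with the load: R3‖R_L = 4.556 kΩ.
Below node A the resistance is R2 + (R3‖R_L) = 16.56 kΩ, so V_A = 37.5 × 16.56/90.26 = 6.879 V.
Then V_B = V_A × (R3‖R_L)/(R2 + R3‖R_L) = 6.879 × 4.556/16.56 = 1.89 V.

V ≈ 1.89 V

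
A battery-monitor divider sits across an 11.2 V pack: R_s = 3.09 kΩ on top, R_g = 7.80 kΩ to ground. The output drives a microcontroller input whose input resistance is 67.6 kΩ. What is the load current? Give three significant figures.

R_g‖R_L = 6.993 kΩ; V_out = 11.2 × 6.993/10.08 = 7.768 V.
I_L = V_out / R_L = 7.768 / 67.6 kΩ = 0.115 mA.

I_L ≈ 0.115 mA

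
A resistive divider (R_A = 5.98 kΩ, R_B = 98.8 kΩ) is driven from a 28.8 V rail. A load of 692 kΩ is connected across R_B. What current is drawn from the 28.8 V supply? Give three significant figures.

I ≈ 0.312 mA

R_B‖R_L = 86.46 kΩ, so the source sees R_A + R_B‖R_L = 92.44 kΩ.
I = 28.8 V / 92.44 kΩ = 0.312 mA.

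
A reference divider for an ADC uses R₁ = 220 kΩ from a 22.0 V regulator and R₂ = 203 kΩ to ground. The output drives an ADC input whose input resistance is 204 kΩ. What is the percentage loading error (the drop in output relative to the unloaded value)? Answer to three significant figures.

Unloaded V = 22.0 × 203/423.0 = 10.56 V.
Loaded: R₂‖R_L = 101.7 kΩ, giving V = 22.0 × 101.7/321.7 = 6.957 V.
Drop = (10.56 − 6.957) / 10.56 = 34.1 %.

34.1 %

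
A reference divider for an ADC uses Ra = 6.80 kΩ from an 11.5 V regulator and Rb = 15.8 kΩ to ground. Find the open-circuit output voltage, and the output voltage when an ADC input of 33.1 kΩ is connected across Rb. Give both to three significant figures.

Unloaded: 8.04 V; loaded: 7.03 V

Open-circuit: V = 11.5 × 15.8/(6.80 + 15.8) = 8.04 V.
With the load, Rb becomes Rb‖R_L = 10.69 kΩ, so V = 11.5 × 10.69/17.49 = 7.03 V.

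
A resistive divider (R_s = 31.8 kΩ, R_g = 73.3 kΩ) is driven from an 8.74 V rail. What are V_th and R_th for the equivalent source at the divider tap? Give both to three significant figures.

V_th is the open-circuit tap voltage: 8.74 × 73.3/(31.8 + 73.3) = 6.10 V.
With the supply zeroed, R_s and R_g appear in parallel from the tap: R_th = R_s‖R_g = (31.8 × 73.3)/105.1 = 22.2 kΩ.

V_th = 6.10 V, R_th = 22.2 kΩ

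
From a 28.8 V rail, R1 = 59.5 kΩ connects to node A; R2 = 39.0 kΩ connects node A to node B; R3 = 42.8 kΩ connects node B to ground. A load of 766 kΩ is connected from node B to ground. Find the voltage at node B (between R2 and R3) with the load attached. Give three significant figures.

At node B, R3 is in parallel with the load: R3‖R_L = 40.54 kΩ.
Below node A the resistance is R2 + (R3‖R_L) = 79.54 kΩ, so V_A = 28.8 × 79.54/139.0 = 16.48 V.
Then V_B = V_A × (R3‖R_L)/(R2 + R3‖R_L) = 16.48 × 40.54/79.54 = 8.40 V.

V ≈ 8.40 V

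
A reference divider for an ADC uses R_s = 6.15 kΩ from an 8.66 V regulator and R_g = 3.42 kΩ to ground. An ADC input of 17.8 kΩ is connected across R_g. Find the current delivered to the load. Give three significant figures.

R_g‖R_L = 2.869 kΩ; V_out = 8.66 × 2.869/9.019 = 2.755 V.
I_L = V_out / R_L = 2.755 / 17.8 kΩ = 0.155 mA.

I_L ≈ 0.155 mA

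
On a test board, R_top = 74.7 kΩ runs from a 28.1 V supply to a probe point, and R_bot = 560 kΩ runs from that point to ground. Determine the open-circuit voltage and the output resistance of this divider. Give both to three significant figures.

V_th is the open-circuit tap voltage: 28.1 × 560/(74.7 + 560) = 24.8 V.
With the supply zeroed, R_top and R_bot appear in parallel from the tap: R_th = R_top‖R_bot = (74.7 × 560)/634.7 = 65.9 kΩ.

V_th = 24.8 V, R_th = 65.9 kΩ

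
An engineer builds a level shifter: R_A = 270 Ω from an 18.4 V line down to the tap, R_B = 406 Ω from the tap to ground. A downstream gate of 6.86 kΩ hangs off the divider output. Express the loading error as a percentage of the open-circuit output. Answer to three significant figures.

The divider's output (Thévenin) resistance is R_A‖R_B = 162.2 Ω.
Fractional drop under load = R_th/(R_th + R_L) = 162.2 / (162.2 + 6860) = 0.02309.
So the output falls by 2.31 %.

2.31 %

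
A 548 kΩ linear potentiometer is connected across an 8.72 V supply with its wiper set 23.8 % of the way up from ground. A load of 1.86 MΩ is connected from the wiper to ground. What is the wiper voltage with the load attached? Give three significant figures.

V ≈ 1.97 V

The wiper splits the pot into (1−α)R = 417.6 kΩ above and αR = 130.4 kΩ below.
Lower section ‖ load = 121.9 kΩ.
V_wiper = 8.72 × 121.9/(417.6 + 121.9) = 1.97 V.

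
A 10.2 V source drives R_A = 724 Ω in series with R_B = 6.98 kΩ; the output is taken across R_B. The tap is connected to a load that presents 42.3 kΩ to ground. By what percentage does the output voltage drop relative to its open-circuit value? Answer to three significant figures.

The divider's output (Thévenin) resistance is R_A‖R_B = 656.0 Ω.
Fractional drop under load = R_th/(R_th + R_L) = 656.0 / (656.0 + 42300) = 0.01527.
So the output falls by 1.53 %.

1.53 %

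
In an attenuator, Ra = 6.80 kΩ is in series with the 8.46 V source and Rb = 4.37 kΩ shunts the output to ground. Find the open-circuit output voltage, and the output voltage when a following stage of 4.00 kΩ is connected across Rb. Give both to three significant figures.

Unloaded: 3.31 V; loaded: 1.99 V

Open-circuit: V = 8.46 × 4.37/(6.80 + 4.37) = 3.31 V.
With the load, Rb becomes Rb‖R_L = 2.088 kΩ, so V = 8.46 × 2.088/8.888 = 1.99 V.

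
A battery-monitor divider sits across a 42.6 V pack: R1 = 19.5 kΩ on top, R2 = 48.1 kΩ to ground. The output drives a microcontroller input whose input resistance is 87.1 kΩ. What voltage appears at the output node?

V_out ≈ 26.1 V

The load sits in parallel with R2: R2‖R_L = (48.1 × 87.1) / (48.1 + 87.1) = 30.99 kΩ.
V_out = 42.6 × 30.99 / (19.5 + 30.99) = 42.6 × 30.99/50.49 = 26.1 V.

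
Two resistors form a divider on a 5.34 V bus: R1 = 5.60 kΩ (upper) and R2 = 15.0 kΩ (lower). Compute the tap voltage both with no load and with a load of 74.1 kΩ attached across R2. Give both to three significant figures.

Open-circuit: V = 5.34 × 15.0/(5.60 + 15.0) = 3.89 V.
With the load, R2 becomes R2‖R_L = 12.47 kΩ, so V = 5.34 × 12.47/18.07 = 3.69 V.

Unloaded: 3.89 V; loaded: 3.69 V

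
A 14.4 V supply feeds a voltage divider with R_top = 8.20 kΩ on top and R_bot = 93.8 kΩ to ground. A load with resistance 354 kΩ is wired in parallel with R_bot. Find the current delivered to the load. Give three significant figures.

I_L ≈ 0.0366 mA

R_bot‖R_L = 74.15 kΩ; V_out = 14.4 × 74.15/82.35 = 12.97 V.
I_L = V_out / R_L = 12.97 / 354 kΩ = 0.0366 mA.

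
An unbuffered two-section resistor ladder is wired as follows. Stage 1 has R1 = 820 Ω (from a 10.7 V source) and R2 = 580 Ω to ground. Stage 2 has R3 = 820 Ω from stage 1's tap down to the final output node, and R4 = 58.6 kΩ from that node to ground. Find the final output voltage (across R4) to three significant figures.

V_out ≈ 4.35 V

Stage 2 presents R3+R4 = 59420 Ω as a load on stage 1's tap.
Stage 1's lower leg becomes R2‖(R3+R4) = 574.4 Ω, so V_mid = 10.7 × 574.4/1394 = 4.408 V.
Stage 2 is itself unloaded: V_out = V_mid × R4/(R3+R4) = 4.408 × 58600/59420 = 4.35 V.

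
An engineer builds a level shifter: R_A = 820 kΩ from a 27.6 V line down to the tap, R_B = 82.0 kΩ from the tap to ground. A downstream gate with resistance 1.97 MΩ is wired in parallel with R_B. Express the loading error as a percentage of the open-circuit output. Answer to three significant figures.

3.65 %

The divider's output (Thévenin) resistance is R_A‖R_B = 74.55 kΩ.
Fractional drop under load = R_th/(R_th + R_L) = 74.55 / (74.55 + 1970) = 0.03646.
So the output falls by 3.65 %.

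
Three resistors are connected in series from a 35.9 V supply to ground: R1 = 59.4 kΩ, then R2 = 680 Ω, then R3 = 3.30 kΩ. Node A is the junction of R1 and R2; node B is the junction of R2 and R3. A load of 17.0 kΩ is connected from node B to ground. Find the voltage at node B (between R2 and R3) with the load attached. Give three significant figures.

V ≈ 1.58 V

At node B, R3 is in parallel with the load: R3‖R_L = 2764 Ω.
Below node A the resistance is R2 + (R3‖R_L) = 3444 Ω, so V_A = 35.9 × 3444/62840 = 1.967 V.
Then V_B = V_A × (R3‖R_L)/(R2 + R3‖R_L) = 1.967 × 2764/3444 = 1.58 V.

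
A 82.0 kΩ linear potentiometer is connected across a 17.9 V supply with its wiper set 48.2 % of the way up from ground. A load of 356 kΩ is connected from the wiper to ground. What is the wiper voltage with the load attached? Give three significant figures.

V ≈ 8.16 V

The wiper splits the pot into (1−α)R = 42.48 kΩ above and αR = 39.52 kΩ below.
Lower section ‖ load = 35.57 kΩ.
V_wiper = 17.9 × 35.57/(42.48 + 35.57) = 8.16 V.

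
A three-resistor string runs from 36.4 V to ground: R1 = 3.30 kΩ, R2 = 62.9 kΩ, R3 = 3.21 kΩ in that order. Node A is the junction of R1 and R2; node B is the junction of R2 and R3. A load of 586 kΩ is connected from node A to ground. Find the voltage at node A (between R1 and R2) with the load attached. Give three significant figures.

V ≈ 34.5 V

Below node A the series string R2+R3 = 66.11 kΩ sits in parallel with the 586 kΩ load: 59.41 kΩ.
V_A = 36.4 × 59.41/(3.30 + 59.41) = 34.5 V.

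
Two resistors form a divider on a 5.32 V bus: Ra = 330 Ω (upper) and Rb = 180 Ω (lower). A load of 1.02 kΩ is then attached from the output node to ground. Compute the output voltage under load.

V_out ≈ 1.69 V

The load sits in parallel with Rb: Rb‖R_L = (180 × 1020) / (180 + 1020) = 153.0 Ω.
V_out = 5.32 × 153.0 / (330 + 153.0) = 5.32 × 153.0/483.0 = 1.69 V.
(Unloaded it would have been 1.88 V.)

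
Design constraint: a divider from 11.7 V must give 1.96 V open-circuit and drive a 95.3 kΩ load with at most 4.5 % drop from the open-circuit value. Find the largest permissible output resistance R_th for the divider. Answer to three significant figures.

R_th ≤ 4.49 kΩ

Loading drop = R_th/(R_th + R_L) ≤ 0.0450, so R_th ≤ R_L · ε/(1−ε) = 95.3 kΩ × 0.0450/0.9550 = 4.49 kΩ.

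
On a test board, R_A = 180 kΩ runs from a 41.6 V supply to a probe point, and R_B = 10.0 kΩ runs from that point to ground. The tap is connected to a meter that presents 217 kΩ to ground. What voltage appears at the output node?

The load sits in parallel with R_B: R_B‖R_L = (10.0 × 217) / (10.0 + 217) = 9.559 kΩ.
V_out = 41.6 × 9.559 / (180 + 9.559) = 41.6 × 9.559/189.6 = 2.10 V.

V_out ≈ 2.10 V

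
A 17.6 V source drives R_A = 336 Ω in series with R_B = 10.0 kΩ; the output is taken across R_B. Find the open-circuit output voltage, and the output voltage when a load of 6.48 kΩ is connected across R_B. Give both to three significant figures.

Open-circuit: V = 17.6 × 10000/(336 + 10000) = 17.0 V.
With the load, R_B becomes R_B‖R_L = 3932 Ω, so V = 17.6 × 3932/4268 = 16.2 V.

Unloaded: 17.0 V; loaded: 16.2 V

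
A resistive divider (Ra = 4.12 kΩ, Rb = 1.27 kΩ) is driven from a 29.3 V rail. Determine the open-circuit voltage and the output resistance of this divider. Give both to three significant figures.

V_th is the open-circuit tap voltage: 29.3 × 1.27/(4.12 + 1.27) = 6.90 V.
With the supply zeroed, Ra and Rb appear in parallel from the tap: R_th = Ra‖Rb = (4.12 × 1.27)/5.390 = 971 Ω.

V_th = 6.90 V, R_th = 971 Ω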